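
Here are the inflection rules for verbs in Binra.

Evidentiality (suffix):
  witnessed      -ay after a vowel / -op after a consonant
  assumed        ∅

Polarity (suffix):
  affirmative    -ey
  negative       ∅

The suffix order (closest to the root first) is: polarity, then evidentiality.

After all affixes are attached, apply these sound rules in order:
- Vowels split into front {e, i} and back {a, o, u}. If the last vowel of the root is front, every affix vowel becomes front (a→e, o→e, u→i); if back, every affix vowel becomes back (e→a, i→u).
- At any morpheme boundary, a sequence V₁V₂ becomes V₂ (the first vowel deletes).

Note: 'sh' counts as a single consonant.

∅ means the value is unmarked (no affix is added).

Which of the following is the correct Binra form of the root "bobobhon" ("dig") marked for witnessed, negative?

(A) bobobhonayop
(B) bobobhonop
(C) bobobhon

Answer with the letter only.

polarity = negative: zero marking, form stays bobobhon.
Attach evidentiality witnessed -op (after consonant 'n') → bobobhonop.
Vowel harmony: no change.
Vowel deletion: no change.
So the correct form is bobobhonop, option (B).
(A) bobobhonayop is wrong: it uses affirmative instead of negative for polarity.
(C) bobobhon is wrong: it uses assumed instead of witnessed for evidentiality.

B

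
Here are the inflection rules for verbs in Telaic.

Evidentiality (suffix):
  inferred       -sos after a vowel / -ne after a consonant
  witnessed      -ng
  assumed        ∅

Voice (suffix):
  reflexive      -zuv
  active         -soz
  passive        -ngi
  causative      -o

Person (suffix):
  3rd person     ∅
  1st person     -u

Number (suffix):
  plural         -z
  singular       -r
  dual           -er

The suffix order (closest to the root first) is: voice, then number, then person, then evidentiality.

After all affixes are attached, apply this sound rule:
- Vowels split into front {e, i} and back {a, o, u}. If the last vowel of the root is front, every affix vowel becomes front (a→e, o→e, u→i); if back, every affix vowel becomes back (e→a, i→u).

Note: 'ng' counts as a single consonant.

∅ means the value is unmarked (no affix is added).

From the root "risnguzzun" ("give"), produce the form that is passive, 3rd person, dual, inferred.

Attach voice passive -ngi → risnguzzunngi.
Attach number dual -er → risnguzzunngier.
person = 3rd person: zero marking, form stays risnguzzunngier.
Attach evidentiality inferred -ne (after consonant 'r') → risnguzzunngierne.
Apply vowel harmony: risnguzzunngierne → risnguzzunnguarna.

risnguzzunnguarna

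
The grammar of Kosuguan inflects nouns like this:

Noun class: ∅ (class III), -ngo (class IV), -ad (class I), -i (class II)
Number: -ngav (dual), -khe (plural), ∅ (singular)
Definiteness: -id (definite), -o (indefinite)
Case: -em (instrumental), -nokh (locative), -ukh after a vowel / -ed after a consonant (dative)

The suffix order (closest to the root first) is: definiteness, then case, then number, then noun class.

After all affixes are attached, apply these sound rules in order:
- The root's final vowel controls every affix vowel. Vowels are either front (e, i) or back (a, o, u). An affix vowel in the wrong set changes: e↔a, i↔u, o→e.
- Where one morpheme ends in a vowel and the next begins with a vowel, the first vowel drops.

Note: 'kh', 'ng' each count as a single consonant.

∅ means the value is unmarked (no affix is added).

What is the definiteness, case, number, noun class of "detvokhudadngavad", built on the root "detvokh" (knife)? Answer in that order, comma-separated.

definite, dative, dual, class I

Segment: detvokh-id-ed-ngav-ad.
definiteness: -id → definite.
case: -ukh/ed → dative.
number: -ngav → dual.
noun class: -ad → class I.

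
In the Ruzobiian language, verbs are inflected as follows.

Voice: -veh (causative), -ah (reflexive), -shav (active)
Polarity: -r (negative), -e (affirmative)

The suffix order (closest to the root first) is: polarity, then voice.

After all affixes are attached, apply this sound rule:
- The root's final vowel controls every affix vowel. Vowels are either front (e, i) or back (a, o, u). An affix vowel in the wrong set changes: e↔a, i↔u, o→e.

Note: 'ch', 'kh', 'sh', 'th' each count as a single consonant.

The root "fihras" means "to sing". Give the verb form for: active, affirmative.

Attach polarity affirmative -e → fihrase.
Attach voice active -shav → fihraseshav.
Apply vowel harmony: fihraseshav → fihrasashav.

fihrasashav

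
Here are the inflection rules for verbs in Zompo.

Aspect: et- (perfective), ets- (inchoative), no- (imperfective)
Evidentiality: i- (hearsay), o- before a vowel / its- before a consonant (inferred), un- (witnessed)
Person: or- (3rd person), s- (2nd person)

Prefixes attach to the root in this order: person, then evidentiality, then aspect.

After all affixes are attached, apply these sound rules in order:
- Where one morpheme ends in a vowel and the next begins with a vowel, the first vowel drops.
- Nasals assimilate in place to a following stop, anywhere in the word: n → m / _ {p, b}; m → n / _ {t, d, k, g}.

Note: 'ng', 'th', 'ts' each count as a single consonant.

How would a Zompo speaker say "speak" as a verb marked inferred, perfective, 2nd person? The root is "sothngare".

Attach person 2nd person s- → ssothngare.
Attach evidentiality inferred its- (before consonant 's') → itsssothngare.
Attach aspect perfective et- → etitsssothngare.
Vowel deletion: no change.
Nasal assimilation: no change.

etitsssothngare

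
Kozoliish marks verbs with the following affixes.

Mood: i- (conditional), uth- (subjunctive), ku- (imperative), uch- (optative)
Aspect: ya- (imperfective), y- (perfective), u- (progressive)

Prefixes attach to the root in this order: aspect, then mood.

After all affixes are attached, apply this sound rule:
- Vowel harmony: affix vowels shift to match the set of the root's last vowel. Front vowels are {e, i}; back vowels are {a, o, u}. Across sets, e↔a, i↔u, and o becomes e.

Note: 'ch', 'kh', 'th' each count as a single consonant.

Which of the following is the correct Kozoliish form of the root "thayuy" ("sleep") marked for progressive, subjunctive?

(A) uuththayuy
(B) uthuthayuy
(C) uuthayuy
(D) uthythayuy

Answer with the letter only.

Attach aspect progressive u- → uthayuy.
Attach mood subjunctive uth- → uthuthayuy.
Vowel harmony: no change.
So the correct form is uthuthayuy, option (B).
(A) uuththayuy is wrong: it has the affixes in the wrong order.
(D) uthythayuy is wrong: it uses perfective instead of progressive for aspect.
(C) uuthayuy is wrong: it uses conditional instead of subjunctive for mood.

B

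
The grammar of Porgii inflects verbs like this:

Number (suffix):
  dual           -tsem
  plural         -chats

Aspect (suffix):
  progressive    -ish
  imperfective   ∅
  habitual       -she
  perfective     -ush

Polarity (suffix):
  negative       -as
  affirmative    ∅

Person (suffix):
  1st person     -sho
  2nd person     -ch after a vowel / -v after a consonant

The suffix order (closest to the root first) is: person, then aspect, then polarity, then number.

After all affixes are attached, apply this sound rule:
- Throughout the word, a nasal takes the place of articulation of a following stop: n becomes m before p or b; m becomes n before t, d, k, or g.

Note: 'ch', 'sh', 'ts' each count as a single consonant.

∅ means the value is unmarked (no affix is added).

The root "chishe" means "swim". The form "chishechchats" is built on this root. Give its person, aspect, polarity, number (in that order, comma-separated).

Segment: chishe-ch-chats.
person: -ch/v → 2nd person.
aspect: ∅ → imperfective.
polarity: ∅ → affirmative.
number: -chats → plural.

2nd person, imperfective, affirmative, plural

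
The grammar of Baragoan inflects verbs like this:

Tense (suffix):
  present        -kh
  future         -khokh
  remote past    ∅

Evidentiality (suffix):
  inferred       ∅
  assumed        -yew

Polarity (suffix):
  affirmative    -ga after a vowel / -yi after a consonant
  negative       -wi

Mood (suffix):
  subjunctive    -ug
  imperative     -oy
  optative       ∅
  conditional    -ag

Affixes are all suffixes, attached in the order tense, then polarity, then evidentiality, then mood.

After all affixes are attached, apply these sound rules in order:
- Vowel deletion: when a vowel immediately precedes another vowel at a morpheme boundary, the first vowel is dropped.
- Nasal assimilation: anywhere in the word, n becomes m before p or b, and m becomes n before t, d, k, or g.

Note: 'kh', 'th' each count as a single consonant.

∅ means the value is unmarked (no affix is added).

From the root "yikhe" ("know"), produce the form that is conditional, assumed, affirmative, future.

yikhekhokhyiyewag

Attach tense future -khokh → yikhekhokh.
Attach polarity affirmative -yi (after consonant 'kh') → yikhekhokhyi.
Attach evidentiality assumed -yew → yikhekhokhyiyew.
Attach mood conditional -ag → yikhekhokhyiyewag.
Vowel deletion: no change.
Nasal assimilation: no change.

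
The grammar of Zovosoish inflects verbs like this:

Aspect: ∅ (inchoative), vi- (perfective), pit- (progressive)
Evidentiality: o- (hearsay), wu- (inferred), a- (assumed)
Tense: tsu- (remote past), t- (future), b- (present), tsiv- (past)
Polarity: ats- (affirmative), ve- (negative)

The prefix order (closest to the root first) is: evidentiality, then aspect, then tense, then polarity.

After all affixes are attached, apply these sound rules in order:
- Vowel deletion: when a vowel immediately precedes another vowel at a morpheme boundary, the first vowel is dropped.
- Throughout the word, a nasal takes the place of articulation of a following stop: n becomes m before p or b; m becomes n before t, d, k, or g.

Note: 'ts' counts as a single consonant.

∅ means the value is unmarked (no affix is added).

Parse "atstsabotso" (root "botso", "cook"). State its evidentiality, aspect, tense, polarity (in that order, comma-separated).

assumed, inchoative, remote past, affirmative

Segment: ats-tsu-a-botso.
evidentiality: a- → assumed.
aspect: ∅ → inchoative.
tense: tsu- → remote past.
polarity: ats- → affirmative.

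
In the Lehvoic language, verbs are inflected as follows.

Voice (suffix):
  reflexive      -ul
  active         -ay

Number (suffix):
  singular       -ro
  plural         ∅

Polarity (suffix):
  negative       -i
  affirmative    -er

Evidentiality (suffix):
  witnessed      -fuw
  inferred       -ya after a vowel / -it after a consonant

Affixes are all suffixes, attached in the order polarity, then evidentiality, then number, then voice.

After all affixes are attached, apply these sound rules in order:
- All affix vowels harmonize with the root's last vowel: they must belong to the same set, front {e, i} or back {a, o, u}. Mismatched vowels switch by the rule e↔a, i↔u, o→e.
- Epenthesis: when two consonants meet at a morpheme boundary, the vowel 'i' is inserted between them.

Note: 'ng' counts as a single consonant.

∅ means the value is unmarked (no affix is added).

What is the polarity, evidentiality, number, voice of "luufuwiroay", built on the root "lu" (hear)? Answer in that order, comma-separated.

Segment: lu-i-fuw-ro-ay.
polarity: -i → negative.
evidentiality: -fuw → witnessed.
number: -ro → singular.
voice: -ay → active.

negative, witnessed, singular, active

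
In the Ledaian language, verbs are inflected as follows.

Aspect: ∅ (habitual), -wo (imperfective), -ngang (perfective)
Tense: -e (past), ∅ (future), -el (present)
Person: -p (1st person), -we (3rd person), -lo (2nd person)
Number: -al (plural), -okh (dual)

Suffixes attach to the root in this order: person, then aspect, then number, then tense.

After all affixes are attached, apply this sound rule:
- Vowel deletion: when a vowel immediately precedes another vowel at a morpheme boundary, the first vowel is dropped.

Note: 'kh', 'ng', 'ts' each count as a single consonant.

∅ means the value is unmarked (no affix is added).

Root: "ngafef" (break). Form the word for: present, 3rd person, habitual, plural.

Attach person 3rd person -we → ngafefwe.
aspect = habitual: zero marking, form stays ngafefwe.
Attach number plural -al → ngafefweal.
Attach tense present -el → ngafefwealel.
Apply vowel deletion: ngafefwealel → ngafefwalel.

ngafefwalel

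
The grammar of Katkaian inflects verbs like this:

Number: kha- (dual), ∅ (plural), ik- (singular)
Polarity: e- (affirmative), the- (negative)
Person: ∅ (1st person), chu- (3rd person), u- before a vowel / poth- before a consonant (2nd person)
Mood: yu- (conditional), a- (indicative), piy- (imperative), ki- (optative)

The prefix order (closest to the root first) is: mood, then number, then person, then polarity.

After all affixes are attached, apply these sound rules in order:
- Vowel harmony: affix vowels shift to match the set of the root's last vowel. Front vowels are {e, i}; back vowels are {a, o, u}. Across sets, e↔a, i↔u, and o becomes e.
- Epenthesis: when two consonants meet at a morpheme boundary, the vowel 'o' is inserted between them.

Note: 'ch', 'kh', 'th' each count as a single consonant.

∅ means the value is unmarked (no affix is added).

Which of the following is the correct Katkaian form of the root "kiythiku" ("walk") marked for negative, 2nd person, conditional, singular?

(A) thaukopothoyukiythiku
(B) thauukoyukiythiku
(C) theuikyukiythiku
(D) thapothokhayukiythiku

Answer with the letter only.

Attach mood conditional yu- → yukiythiku.
Attach number singular ik- → ikyukiythiku.
Attach person 2nd person u- (before vowel 'i') → uikyukiythiku.
Attach polarity negative the- → theuikyukiythiku.
Apply vowel harmony: theuikyukiythiku → thauukyukiythiku.
Apply epenthesis: thauukyukiythiku → thauukoyukiythiku.
So the correct form is thauukoyukiythiku, option (B).
(A) thaukopothoyukiythiku is wrong: it has the affixes in the wrong order.
(D) thapothokhayukiythiku is wrong: it uses dual instead of singular for number.
(C) theuikyukiythiku is wrong: it fails to apply the sound rule(s).

B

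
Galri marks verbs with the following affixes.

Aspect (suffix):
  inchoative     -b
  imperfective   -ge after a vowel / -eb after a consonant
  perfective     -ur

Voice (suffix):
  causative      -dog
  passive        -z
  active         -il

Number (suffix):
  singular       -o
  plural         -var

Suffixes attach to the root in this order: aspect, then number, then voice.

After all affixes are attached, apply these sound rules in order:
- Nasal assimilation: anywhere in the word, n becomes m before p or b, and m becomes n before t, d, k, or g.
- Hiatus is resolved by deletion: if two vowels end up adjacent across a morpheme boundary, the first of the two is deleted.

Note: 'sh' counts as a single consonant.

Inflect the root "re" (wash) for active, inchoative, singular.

rebil

Attach aspect inchoative -b → reb.
Attach number singular -o → rebo.
Attach voice active -il → reboil.
Nasal assimilation: no change.
Apply vowel deletion: reboil → rebil.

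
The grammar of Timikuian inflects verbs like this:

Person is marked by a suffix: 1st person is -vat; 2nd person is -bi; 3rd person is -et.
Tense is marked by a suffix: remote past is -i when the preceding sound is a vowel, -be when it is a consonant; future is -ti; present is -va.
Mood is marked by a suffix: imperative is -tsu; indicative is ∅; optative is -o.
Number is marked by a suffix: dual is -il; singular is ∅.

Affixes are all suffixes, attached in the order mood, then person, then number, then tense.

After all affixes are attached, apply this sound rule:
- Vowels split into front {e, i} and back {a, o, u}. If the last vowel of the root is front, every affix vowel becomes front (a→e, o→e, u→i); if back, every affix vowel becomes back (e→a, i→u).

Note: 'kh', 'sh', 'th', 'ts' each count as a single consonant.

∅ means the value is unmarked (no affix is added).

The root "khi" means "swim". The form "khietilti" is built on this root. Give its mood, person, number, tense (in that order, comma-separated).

Segment: khi-et-il-ti.
mood: ∅ → indicative.
person: -et → 3rd person.
number: -il → dual.
tense: -ti → future.

indicative, 3rd person, dual, future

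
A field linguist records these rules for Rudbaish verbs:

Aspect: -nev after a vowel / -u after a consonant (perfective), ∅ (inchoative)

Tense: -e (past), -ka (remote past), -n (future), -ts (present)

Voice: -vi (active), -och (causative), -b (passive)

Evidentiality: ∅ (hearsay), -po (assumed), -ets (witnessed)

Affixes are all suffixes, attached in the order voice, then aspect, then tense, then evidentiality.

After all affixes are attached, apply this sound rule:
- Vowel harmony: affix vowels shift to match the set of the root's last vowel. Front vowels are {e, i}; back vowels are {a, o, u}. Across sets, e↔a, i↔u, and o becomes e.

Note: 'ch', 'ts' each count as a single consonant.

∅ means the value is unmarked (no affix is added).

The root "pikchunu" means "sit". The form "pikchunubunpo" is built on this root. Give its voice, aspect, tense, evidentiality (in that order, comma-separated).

Segment: pikchunu-b-u-n-po.
voice: -b → passive.
aspect: -nev/u → perfective.
tense: -n → future.
evidentiality: -po → assumed.

passive, perfective, future, assumed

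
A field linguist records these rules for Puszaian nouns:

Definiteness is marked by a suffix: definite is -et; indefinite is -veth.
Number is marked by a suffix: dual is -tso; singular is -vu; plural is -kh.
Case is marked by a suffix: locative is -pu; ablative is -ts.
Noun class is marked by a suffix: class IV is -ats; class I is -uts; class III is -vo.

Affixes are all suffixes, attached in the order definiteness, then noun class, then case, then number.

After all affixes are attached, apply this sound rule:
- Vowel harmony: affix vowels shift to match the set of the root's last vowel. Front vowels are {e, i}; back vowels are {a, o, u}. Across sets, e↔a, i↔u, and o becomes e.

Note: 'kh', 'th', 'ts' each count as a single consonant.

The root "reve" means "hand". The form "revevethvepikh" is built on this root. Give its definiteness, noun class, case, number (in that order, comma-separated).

Segment: reve-veth-vo-pu-kh.
definiteness: -veth → indefinite.
noun class: -vo → class III.
case: -pu → locative.
number: -kh → plural.

indefinite, class III, locative, plural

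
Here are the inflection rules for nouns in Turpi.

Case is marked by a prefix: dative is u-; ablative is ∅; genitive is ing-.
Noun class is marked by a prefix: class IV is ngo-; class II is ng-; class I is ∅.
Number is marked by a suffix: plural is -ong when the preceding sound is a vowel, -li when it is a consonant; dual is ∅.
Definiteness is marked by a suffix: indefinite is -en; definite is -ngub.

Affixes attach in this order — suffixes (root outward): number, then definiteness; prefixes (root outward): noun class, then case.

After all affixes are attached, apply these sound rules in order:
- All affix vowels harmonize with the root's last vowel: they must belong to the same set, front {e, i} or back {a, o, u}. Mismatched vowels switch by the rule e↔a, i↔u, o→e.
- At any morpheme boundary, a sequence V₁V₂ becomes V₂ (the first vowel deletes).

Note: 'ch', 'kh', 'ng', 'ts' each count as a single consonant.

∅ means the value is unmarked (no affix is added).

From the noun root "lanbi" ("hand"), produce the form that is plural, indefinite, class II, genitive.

Attach noun class class II ng- → nglanbi.
Attach number plural -ong (after vowel 'i') → nglanbiong.
Attach case genitive ing- → ingnglanbiong.
Attach definiteness indefinite -en → ingnglanbiongen.
Apply vowel harmony: ingnglanbiongen → ingnglanbiengen.
Apply vowel deletion: ingnglanbiengen → ingnglanbengen.

ingnglanbengen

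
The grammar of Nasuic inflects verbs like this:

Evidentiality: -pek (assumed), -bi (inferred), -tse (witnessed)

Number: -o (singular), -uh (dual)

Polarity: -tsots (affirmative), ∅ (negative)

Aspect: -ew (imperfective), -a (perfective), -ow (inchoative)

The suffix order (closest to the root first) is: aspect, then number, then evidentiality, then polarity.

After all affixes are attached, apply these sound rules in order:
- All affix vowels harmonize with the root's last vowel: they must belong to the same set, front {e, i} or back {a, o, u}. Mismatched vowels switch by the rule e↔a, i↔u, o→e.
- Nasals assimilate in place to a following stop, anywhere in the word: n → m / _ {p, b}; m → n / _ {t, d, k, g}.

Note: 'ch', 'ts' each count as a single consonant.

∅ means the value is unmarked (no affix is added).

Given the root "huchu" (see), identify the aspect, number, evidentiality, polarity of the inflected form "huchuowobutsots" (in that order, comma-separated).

Segment: huchu-ow-o-bi-tsots.
aspect: -ow → inchoative.
number: -o → singular.
evidentiality: -bi → inferred.
polarity: -tsots → affirmative.

inchoative, singular, inferred, affirmative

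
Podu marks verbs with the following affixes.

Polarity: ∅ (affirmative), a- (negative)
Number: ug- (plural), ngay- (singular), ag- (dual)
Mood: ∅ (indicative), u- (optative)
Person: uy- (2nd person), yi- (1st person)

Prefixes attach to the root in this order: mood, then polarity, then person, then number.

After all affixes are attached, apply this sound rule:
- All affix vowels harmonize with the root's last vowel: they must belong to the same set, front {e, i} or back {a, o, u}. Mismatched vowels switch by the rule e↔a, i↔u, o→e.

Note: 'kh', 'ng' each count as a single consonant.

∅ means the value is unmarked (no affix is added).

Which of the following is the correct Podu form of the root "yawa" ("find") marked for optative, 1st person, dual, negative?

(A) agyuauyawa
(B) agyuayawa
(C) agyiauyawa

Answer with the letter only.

Attach mood optative u- → uyawa.
Attach polarity negative a- → auyawa.
Attach person 1st person yi- → yiauyawa.
Attach number dual ag- → agyiauyawa.
Apply vowel harmony: agyiauyawa → agyuauyawa.
So the correct form is agyuauyawa, option (A).
(C) agyiauyawa is wrong: it fails to apply the sound rule(s).
(B) agyuayawa is wrong: it uses indicative instead of optative for mood.

A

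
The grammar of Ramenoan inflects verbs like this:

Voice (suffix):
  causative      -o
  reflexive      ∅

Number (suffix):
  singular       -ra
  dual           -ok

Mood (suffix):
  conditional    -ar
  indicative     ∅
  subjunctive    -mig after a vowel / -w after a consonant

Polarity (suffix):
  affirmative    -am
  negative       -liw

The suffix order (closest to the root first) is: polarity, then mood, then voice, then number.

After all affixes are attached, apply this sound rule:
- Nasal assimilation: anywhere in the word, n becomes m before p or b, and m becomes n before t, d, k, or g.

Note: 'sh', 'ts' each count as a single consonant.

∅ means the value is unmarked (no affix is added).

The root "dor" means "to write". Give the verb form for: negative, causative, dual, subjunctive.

Attach polarity negative -liw → dorliw.
Attach mood subjunctive -w (after consonant 'w') → dorliww.
Attach voice causative -o → dorliwwo.
Attach number dual -ok → dorliwwook.
Nasal assimilation: no change.

dorliwwook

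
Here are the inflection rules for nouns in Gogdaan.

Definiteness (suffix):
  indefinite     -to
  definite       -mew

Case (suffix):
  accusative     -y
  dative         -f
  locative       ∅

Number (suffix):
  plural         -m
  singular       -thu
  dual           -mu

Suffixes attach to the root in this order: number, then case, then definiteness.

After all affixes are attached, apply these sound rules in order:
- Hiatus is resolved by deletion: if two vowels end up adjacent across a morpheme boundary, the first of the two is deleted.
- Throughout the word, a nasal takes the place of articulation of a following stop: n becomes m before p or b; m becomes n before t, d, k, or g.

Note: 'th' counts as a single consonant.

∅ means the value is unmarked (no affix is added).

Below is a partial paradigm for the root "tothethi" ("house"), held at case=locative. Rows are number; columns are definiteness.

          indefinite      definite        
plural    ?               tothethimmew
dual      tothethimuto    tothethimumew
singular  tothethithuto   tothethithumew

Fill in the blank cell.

tothethinto

Attach number plural -m → tothethim.
case = locative: zero marking, form stays tothethim.
Attach definiteness indefinite -to → tothethimto.
Vowel deletion: no change.
Apply nasal assimilation: tothethimto → tothethinto.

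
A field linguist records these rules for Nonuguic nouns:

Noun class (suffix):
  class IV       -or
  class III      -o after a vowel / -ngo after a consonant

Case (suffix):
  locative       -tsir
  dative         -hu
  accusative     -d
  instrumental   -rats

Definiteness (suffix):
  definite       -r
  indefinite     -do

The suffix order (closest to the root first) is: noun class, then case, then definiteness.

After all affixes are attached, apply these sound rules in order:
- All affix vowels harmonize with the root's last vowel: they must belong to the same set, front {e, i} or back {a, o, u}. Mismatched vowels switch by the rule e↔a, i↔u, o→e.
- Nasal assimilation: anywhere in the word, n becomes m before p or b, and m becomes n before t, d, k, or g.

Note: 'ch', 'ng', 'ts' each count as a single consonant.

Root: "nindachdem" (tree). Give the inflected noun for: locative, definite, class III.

Attach noun class class III -ngo (after consonant 'm') → nindachdemngo.
Attach case locative -tsir → nindachdemngotsir.
Attach definiteness definite -r → nindachdemngotsirr.
Apply vowel harmony: nindachdemngotsirr → nindachdemngetsirr.
Nasal assimilation: no change.

nindachdemngetsirr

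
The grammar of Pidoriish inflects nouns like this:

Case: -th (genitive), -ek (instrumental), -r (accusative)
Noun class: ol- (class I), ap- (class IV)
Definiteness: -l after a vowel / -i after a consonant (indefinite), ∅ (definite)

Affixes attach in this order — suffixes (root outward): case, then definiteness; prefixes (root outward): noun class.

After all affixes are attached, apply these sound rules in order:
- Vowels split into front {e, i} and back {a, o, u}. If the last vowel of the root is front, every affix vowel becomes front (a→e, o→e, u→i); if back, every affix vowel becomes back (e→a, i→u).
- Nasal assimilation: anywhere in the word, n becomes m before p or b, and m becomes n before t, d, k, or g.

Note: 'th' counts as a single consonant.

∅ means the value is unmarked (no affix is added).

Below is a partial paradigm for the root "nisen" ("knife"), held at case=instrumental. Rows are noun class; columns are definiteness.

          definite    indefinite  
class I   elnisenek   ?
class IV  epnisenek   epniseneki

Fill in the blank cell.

elniseneki

Attach case instrumental -ek → nisenek.
Attach definiteness indefinite -i (after consonant 'k') → niseneki.
Attach noun class class I ol- → olniseneki.
Apply vowel harmony: olniseneki → elniseneki.
Nasal assimilation: no change.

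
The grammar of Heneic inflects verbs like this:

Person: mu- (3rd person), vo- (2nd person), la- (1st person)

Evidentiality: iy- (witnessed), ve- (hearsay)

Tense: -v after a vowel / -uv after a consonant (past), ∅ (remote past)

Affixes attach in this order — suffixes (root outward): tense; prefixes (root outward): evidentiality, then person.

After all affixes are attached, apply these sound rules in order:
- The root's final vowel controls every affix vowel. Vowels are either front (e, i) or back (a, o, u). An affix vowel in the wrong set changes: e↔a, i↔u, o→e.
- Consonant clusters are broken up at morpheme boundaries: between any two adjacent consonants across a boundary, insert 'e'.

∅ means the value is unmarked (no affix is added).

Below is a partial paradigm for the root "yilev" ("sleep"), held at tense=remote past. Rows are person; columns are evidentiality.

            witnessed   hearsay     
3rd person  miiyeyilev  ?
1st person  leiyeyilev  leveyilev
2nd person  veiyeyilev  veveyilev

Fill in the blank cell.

tense = remote past: zero marking, form stays yilev.
Attach evidentiality hearsay ve- → veyilev.
Attach person 3rd person mu- → muveyilev.
Apply vowel harmony: muveyilev → miveyilev.
Epenthesis: no change.

miveyilev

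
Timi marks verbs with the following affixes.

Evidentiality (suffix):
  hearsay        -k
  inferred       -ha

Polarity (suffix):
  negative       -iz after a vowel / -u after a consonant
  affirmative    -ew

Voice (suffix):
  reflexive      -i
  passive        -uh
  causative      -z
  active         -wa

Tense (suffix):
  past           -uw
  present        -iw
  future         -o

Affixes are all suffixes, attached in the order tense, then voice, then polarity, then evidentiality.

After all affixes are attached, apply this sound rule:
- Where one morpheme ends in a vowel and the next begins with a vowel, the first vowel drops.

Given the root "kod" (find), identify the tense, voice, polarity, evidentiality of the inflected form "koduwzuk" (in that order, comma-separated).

past, causative, negative, hearsay

Segment: kod-uw-z-u-k.
tense: -uw → past.
voice: -z → causative.
polarity: -iz/u → negative.
evidentiality: -k → hearsay.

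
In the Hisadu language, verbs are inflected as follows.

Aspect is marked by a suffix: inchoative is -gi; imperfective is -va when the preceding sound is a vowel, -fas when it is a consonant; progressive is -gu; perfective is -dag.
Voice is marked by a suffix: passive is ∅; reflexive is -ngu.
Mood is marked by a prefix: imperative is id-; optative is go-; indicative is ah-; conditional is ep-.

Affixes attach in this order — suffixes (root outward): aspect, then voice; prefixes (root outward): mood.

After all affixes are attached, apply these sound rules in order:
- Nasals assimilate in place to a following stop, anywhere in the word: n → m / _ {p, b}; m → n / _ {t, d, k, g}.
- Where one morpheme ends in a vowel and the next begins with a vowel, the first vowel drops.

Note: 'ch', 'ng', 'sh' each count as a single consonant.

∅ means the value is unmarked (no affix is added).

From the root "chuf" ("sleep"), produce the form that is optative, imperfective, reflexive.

Attach aspect imperfective -fas (after consonant 'f') → chuffas.
Attach voice reflexive -ngu → chuffasngu.
Attach mood optative go- → gochuffasngu.
Nasal assimilation: no change.
Vowel deletion: no change.

gochuffasngu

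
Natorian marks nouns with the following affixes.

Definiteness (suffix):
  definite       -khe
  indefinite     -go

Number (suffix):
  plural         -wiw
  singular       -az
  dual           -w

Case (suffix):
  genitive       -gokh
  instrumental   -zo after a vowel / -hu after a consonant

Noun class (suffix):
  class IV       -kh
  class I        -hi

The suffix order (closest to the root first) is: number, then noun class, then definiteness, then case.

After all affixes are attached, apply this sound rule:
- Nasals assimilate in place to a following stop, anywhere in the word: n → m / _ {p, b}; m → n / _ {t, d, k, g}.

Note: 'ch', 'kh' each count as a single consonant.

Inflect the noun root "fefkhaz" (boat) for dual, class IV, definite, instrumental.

fefkhazwkhkhezo

Attach number dual -w → fefkhazw.
Attach noun class class IV -kh → fefkhazwkh.
Attach definiteness definite -khe → fefkhazwkhkhe.
Attach case instrumental -zo (after vowel 'e') → fefkhazwkhkhezo.
Nasal assimilation: no change.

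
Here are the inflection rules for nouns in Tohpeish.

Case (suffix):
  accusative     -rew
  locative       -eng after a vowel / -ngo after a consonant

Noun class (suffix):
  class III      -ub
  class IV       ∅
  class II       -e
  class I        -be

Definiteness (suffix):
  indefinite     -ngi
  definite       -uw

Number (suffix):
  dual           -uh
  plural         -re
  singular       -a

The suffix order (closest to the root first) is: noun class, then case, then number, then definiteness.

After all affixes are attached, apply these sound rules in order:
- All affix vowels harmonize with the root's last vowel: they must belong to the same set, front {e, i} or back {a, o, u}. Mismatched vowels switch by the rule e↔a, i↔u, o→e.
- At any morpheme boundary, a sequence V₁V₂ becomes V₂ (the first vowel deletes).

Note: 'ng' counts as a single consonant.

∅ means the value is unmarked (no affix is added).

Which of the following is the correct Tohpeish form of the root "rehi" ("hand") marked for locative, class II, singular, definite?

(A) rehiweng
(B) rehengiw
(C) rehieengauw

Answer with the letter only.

Attach noun class class II -e → rehie.
Attach case locative -eng (after vowel 'e') → rehieeng.
Attach number singular -a → rehieenga.
Attach definiteness definite -uw → rehieengauw.
Apply vowel harmony: rehieengauw → rehieengeiw.
Apply vowel deletion: rehieengeiw → rehengiw.
So the correct form is rehengiw, option (B).
(A) rehiweng is wrong: it has the affixes in the wrong order.
(C) rehieengauw is wrong: it fails to apply the sound rule(s).

B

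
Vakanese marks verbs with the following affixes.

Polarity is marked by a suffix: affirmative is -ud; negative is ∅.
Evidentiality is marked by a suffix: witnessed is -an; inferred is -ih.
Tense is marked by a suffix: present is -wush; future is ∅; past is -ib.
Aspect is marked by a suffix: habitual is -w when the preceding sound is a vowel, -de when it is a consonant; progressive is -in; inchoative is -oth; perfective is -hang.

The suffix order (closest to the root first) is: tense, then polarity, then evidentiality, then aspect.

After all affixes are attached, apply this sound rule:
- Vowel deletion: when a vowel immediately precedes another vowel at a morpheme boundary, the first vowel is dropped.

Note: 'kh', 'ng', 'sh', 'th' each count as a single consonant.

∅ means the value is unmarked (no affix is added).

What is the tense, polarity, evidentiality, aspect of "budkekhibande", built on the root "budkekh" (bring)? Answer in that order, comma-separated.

Segment: budkekh-ib-an-de.
tense: -ib → past.
polarity: ∅ → negative.
evidentiality: -an → witnessed.
aspect: -w/de → habitual.

past, negative, witnessed, habitual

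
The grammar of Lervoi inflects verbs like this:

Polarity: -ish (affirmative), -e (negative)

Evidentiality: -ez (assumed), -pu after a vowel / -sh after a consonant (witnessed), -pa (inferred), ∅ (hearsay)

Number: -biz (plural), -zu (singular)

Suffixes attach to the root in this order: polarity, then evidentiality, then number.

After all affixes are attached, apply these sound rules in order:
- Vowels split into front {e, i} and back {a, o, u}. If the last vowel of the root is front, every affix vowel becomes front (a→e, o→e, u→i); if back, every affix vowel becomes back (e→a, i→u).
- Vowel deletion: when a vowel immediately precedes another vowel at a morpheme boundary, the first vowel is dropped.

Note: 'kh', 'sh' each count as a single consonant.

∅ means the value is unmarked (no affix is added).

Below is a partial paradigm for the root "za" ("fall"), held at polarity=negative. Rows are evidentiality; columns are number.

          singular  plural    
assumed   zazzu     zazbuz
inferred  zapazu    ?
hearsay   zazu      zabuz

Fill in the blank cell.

zapabuz

Attach polarity negative -e → zae.
Attach evidentiality inferred -pa → zaepa.
Attach number plural -biz → zaepabiz.
Apply vowel harmony: zaepabiz → zaapabuz.
Apply vowel deletion: zaapabuz → zapabuz.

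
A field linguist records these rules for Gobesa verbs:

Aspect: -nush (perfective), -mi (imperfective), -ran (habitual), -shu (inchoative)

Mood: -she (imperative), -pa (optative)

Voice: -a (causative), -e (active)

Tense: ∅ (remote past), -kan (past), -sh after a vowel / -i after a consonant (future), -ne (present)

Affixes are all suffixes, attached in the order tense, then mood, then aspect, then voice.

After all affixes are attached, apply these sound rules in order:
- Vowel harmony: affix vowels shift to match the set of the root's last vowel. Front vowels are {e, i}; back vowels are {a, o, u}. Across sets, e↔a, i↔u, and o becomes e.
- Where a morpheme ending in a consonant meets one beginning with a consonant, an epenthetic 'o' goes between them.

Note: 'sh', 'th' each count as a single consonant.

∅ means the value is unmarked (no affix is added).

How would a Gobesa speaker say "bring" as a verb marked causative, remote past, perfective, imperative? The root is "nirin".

nirinoshenishe

tense = remote past: zero marking, form stays nirin.
Attach mood imperative -she → nirinshe.
Attach aspect perfective -nush → nirinshenush.
Attach voice causative -a → nirinshenusha.
Apply vowel harmony: nirinshenusha → nirinshenishe.
Apply epenthesis: nirinshenishe → nirinoshenishe.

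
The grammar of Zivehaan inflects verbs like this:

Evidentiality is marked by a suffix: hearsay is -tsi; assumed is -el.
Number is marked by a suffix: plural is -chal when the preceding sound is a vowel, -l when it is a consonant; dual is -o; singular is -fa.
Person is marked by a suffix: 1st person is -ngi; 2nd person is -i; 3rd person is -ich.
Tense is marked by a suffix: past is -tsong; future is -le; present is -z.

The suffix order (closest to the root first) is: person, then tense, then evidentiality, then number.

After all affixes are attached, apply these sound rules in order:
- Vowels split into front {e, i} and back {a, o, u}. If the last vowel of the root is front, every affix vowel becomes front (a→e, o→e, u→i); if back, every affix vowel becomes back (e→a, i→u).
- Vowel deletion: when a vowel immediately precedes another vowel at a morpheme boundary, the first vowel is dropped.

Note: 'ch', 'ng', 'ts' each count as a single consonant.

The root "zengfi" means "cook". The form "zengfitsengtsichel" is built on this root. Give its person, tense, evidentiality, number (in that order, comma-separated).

Segment: zengfi-i-tsong-tsi-chal.
person: -i → 2nd person.
tense: -tsong → past.
evidentiality: -tsi → hearsay.
number: -chal/l → plural.

2nd person, past, hearsay, plural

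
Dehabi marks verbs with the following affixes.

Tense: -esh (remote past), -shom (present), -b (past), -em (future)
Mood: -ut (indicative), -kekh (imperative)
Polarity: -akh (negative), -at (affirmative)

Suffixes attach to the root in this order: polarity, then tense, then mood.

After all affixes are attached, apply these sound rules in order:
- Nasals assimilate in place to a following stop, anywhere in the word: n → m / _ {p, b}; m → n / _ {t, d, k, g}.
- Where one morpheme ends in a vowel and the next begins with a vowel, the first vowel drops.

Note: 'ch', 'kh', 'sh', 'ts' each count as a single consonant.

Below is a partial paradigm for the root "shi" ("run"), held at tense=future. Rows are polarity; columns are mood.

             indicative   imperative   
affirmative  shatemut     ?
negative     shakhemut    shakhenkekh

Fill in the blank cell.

Attach polarity affirmative -at → shiat.
Attach tense future -em → shiatem.
Attach mood imperative -kekh → shiatemkekh.
Apply nasal assimilation: shiatemkekh → shiatenkekh.
Apply vowel deletion: shiatenkekh → shatenkekh.

shatenkekh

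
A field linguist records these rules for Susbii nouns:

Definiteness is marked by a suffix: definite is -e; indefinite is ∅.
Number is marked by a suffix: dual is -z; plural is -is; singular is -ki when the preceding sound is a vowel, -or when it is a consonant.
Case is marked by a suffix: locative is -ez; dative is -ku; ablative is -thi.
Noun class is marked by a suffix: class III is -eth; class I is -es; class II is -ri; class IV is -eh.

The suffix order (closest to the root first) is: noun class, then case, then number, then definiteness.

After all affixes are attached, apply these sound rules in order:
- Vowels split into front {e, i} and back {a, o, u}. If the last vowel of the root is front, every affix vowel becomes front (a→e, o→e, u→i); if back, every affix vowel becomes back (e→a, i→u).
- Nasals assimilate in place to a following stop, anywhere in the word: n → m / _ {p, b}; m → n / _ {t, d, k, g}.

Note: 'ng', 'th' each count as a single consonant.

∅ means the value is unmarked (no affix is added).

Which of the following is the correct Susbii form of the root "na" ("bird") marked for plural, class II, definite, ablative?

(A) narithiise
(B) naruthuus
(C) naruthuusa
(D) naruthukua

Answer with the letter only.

Attach noun class class II -ri → nari.
Attach case ablative -thi → narithi.
Attach number plural -is → narithiis.
Attach definiteness definite -e → narithiise.
Apply vowel harmony: narithiise → naruthuusa.
Nasal assimilation: no change.
So the correct form is naruthuusa, option (C).
(B) naruthuus is wrong: it uses indefinite instead of definite for definiteness.
(D) naruthukua is wrong: it uses singular instead of plural for number.
(A) narithiise is wrong: it fails to apply the sound rule(s).

C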